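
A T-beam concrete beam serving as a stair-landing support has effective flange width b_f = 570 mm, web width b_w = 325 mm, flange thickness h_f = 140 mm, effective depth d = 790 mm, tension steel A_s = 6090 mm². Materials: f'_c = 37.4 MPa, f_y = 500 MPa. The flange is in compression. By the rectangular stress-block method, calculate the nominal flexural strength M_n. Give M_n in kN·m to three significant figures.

M_n ≈ 2140 kN·m

Tension: T = A_s f_y = 6090 × 500 = 3045000 N.
Try a within the flange: a = T/(0.85 f'_c b_f) = 3045000/(0.85 × 37.4 × 570) = 168.04 mm.
a = 168.04 > h_f = 140 mm: the block extends into the web. Split into flange-overhang and web parts.
C_f = 0.85 f'_c (b_f − b_w) h_f = 0.85 × 37.4 × (570 − 325) × 140 = 1090397 N.
Remaining web compression depth: a_w = (T − C_f)/(0.85 f'_c b_w) = (3045000 − 1090397)/(0.85 × 37.4 × 325) = 189.18 mm.
M_n = C_f(d − h_f/2) + (T − C_f)(d − a_w/2) = 1090397 × (790 − 70) + 1954603 × (790 − 94.59) = 785.09 + 1359.25 = 2144.34 × 10⁶ N·mm.
M_n = 2144.34 kN·m.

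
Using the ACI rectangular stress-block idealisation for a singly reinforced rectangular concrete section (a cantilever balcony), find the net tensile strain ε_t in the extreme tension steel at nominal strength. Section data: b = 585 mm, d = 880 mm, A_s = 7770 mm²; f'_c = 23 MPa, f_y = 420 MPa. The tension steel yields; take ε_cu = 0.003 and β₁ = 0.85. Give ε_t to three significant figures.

ε_t ≈ 0.00486

a = A_s f_y/(0.85 f'_c b) = 285.34 mm.
β₁ = 0.85, so c = a/β₁ = 285.34/0.85 = 335.69 mm.
From the linear strain diagram with ε_cu = 0.003: ε_t = 0.003 (d − c)/c = 0.003 × (880 − 335.69)/335.69 = 0.00486.
ε_t is between 0.004 and 0.005 — transition zone.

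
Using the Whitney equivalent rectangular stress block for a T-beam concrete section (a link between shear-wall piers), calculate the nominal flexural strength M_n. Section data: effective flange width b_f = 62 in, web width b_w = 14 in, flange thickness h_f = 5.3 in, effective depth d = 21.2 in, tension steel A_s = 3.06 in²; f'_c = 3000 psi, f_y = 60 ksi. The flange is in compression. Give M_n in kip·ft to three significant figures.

M_n ≈ 315 kip·ft

Tension: T = A_s f_y = 3.06 × 60 = 183.6 kips.
Try a within the flange: a = T/(0.85 f'_c b_f) = 183.6/(0.85 × 3 × 62) = 1.161 in.
Since a = 1.161 ≤ h_f = 5.3 in, the stress block lies entirely in the flange; analyse as a rectangular beam of width b_f.
M_n = T(d − a/2) = 183.6 × (21.2 − 0.5805) = 3785.7 kip·in.
M_n = 3785.7/12 = 315.48 kip·ft.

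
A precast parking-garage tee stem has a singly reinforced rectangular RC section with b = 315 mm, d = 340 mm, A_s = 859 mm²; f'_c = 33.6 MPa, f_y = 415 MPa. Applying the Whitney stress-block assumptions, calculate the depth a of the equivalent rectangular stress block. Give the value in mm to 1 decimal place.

T = A_s f_y = 859 × 415 = 356485 N = 356.485 kN.
Setting C = 0.85 f'_c a b equal to T: a = 356485/(0.85 × 33.6 × 315) = 39.6 mm.

a ≈ 39.6 mm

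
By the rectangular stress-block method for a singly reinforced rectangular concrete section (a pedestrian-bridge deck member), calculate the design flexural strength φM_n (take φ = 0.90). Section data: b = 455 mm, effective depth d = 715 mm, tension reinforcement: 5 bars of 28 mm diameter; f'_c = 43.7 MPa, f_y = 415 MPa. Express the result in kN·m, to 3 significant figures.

φM_n ≈ 779 kN·m

A_s = 5 × 616 = 3080 mm².
T = A_s f_y = 3080 × 415 = 1278200 N = 1278.2 kN.
From C = T: a = T/(0.85 f'_c b) = 1278200/(0.85 × 43.7 × 455) = 75.63 mm.
M_n = T(d − a/2) = 1278.2 kN × (715 − 37.815) mm = 865.58 kN·m.
φM_n = 0.90 × 865.58 = 779.02 kN·m.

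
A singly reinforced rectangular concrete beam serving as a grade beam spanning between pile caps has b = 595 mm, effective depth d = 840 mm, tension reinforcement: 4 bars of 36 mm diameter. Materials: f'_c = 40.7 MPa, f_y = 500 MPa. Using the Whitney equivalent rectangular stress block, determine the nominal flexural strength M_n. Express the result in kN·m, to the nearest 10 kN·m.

A_s = 4 × 1018 = 4072 mm².
T = A_s f_y = 4072 × 500 = 2036000 N = 2036 kN.
From C = T: a = T/(0.85 f'_c b) = 2036000/(0.85 × 40.7 × 595) = 98.91 mm.
M_n = T(d − a/2) = 2036 kN × (840 − 49.455) mm = 1609.55 kN·m.

M_n ≈ 1610 kN·m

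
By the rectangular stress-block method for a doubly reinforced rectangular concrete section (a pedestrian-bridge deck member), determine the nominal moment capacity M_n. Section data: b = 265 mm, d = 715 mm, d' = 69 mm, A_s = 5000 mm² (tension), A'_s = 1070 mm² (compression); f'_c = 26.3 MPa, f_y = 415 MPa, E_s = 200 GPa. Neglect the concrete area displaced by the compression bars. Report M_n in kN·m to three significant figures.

Assume both tension and compression steel yield.
Net tension couple steel: A_s − A'_s = 3930 mm².
a = (A_s − A'_s) f_y / (0.85 f'_c b) = 1630950/(0.85 × 26.3 × 265) = 275.31 mm.
c = a/β₁ = 275.31/0.85 = 323.89 mm; ε'_s = 0.003(c − d')/c = 0.0024 ≥ f_y/E_s = 0.0021, so compression steel does yield.
M_n = (A_s − A'_s) f_y (d − a/2) + A'_s f_y (d − d') = [1630950 × (715 − 137.655) + 444050 × (715 − 69)] × 10⁻⁶ = 941.62 + 286.86 = 1228.48 kN·m.

M_n ≈ 1230 kN·m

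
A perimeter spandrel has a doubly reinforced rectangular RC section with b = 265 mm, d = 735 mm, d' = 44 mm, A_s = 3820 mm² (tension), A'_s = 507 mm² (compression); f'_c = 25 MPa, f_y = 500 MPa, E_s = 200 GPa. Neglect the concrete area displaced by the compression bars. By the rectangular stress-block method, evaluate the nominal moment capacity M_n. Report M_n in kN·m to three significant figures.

Assume both tension and compression steel yield.
Net tension couple steel: A_s − A'_s = 3313 mm².
a = (A_s − A'_s) f_y / (0.85 f'_c b) = 1656500/(0.85 × 25 × 265) = 294.16 mm.
c = a/β₁ = 294.16/0.85 = 346.07 mm; ε'_s = 0.003(c − d')/c = 0.0026 ≥ f_y/E_s = 0.0025, so compression steel does yield.
M_n = (A_s − A'_s) f_y (d − a/2) + A'_s f_y (d − d') = [1656500 × (735 − 147.08) + 253500 × (735 − 44)] × 10⁻⁶ = 973.89 + 175.17 = 1149.06 kN·m.

M_n ≈ 1150 kN·m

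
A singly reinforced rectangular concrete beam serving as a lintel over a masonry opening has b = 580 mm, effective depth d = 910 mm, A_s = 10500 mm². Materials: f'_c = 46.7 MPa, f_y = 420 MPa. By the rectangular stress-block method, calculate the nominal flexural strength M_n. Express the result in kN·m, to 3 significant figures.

T = A_s f_y = 10500 × 420 = 4410000 N = 4410 kN.
From C = T: a = T/(0.85 f'_c b) = 4410000/(0.85 × 46.7 × 580) = 191.55 mm.
M_n = T(d − a/2) = 4410 kN × (910 − 95.775) mm = 3590.73 kN·m.

M_n ≈ 3590 kN·m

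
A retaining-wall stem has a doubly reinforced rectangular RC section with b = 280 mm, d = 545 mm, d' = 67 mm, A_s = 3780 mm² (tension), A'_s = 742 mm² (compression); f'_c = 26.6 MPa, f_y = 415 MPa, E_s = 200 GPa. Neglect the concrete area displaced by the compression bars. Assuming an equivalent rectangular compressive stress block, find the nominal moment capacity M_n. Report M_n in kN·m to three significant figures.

M_n ≈ 709 kN·m

Assume both tension and compression steel yield.
Net tension couple steel: A_s − A'_s = 3038 mm².
a = (A_s − A'_s) f_y / (0.85 f'_c b) = 1260770/(0.85 × 26.6 × 280) = 199.15 mm.
c = a/β₁ = 199.15/0.85 = 234.29 mm; ε'_s = 0.003(c − d')/c = 0.0021 ≥ f_y/E_s = 0.0021, so compression steel does yield.
M_n = (A_s − A'_s) f_y (d − a/2) + A'_s f_y (d − d') = [1260770 × (545 − 99.575) + 307930 × (545 − 67)] × 10⁻⁶ = 561.58 + 147.19 = 708.77 kN·m.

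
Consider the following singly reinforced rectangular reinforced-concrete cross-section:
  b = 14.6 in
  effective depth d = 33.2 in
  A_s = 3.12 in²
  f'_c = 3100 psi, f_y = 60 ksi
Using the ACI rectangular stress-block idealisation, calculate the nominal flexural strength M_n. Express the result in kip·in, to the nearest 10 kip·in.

M_n ≈ 5760 kip·in

T = A_s f_y = 3.12 × 60 = 187.2 kips.
a = T/(0.85 f'_c b) = 187.2/(0.85 × 3.1 × 14.6) = 4.866 in.
M_n = T(d − a/2) = 187.2 × (33.2 − 2.433) = 5759.6 kip·in.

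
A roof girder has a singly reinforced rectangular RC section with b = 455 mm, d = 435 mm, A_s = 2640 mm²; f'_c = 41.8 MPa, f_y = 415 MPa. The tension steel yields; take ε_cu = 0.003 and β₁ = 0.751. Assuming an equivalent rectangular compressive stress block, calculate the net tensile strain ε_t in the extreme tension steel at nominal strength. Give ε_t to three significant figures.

a = A_s f_y/(0.85 f'_c b) = 67.77 mm.
β₁ = 0.751, so c = a/β₁ = 67.77/0.751 = 90.24 mm.
From the linear strain diagram with ε_cu = 0.003: ε_t = 0.003 (d − c)/c = 0.003 × (435 − 90.24)/90.24 = 0.0115.
Since ε_t ≥ 0.005, the section is tension-controlled.

ε_t ≈ 0.0115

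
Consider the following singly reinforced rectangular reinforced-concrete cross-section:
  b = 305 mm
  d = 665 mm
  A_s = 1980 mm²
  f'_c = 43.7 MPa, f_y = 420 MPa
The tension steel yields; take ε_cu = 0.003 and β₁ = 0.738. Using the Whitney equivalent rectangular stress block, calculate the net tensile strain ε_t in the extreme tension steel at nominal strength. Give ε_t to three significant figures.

a = A_s f_y/(0.85 f'_c b) = 73.40 mm.
β₁ = 0.738, so c = a/β₁ = 73.40/0.738 = 99.46 mm.
From the linear strain diagram with ε_cu = 0.003: ε_t = 0.003 (d − c)/c = 0.003 × (665 − 99.46)/99.46 = 0.0171.
Since ε_t ≥ 0.005, the section is tension-controlled.

ε_t ≈ 0.0171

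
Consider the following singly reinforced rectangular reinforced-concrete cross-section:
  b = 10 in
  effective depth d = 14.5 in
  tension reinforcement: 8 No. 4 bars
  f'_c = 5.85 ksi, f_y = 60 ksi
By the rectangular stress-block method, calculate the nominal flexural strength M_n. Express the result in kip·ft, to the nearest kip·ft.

M_n ≈ 108 kip·ft

A_s = 8 × 0.2 = 1.6 in².
T = A_s f_y = 1.6 × 60 = 96 kips.
a = T/(0.85 f'_c b) = 96/(0.85 × 5.85 × 10) = 1.931 in.
M_n = T(d − a/2) = 96 × (14.5 − 0.9655) = 1299.3 kip·in = 1299.3/12 = 108.28 kip·ft.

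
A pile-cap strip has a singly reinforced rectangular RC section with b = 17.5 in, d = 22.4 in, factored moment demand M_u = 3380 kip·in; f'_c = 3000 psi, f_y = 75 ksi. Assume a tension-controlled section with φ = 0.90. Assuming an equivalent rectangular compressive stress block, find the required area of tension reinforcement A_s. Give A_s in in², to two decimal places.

A_s ≈ 2.46 in²

M_n = M_u/φ = 3380/0.90 = 3755.56 kip·in.
From M_n = 0.85 f'_c a b (d − a/2):
a = d − √(d² − 2M_n/(0.85 f'_c b)) = 22.4 − √(22.4² − 2 × 3755.56/(0.85 × 3 × 17.5)) = 4.140 in.
A_s = 0.85 f'_c a b / f_y = 0.85 × 3 × 4.140 × 17.5 / 75 = 2.463 in².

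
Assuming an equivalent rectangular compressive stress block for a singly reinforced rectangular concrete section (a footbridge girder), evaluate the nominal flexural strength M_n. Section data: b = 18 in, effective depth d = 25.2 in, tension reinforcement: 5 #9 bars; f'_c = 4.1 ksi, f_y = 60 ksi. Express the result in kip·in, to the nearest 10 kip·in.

M_n ≈ 6840 kip·in

A_s = 5 × 1 = 5 in².
T = A_s f_y = 5 × 60 = 300 kips.
a = T/(0.85 f'_c b) = 300/(0.85 × 4.1 × 18) = 4.782 in.
M_n = T(d − a/2) = 300 × (25.2 − 2.391) = 6842.7 kip·in.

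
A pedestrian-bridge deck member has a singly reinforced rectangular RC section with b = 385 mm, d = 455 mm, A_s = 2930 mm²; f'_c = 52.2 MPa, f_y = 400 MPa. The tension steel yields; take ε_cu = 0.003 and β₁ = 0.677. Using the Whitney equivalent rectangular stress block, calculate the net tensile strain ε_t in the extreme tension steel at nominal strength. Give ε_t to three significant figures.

a = A_s f_y/(0.85 f'_c b) = 68.61 mm.
β₁ = 0.677, so c = a/β₁ = 68.61/0.677 = 101.34 mm.
From the linear strain diagram with ε_cu = 0.003: ε_t = 0.003 (d − c)/c = 0.003 × (455 − 101.34)/101.34 = 0.0105.
Since ε_t ≥ 0.005, the section is tension-controlled.

ε_t ≈ 0.0105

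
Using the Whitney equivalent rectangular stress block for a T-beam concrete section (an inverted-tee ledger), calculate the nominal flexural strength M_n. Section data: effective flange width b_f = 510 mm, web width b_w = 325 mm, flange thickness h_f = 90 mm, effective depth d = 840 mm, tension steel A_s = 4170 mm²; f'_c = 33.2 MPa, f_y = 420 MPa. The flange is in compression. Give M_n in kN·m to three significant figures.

Tension: T = A_s f_y = 4170 × 420 = 1751400 N.
Try a within the flange: a = T/(0.85 f'_c b_f) = 1751400/(0.85 × 33.2 × 510) = 121.69 mm.
a = 121.69 > h_f = 90 mm: the block extends into the web. Split into flange-overhang and web parts.
C_f = 0.85 f'_c (b_f − b_w) h_f = 0.85 × 33.2 × (510 − 325) × 90 = 469863 N.
Remaining web compression depth: a_w = (T − C_f)/(0.85 f'_c b_w) = (1751400 − 469863)/(0.85 × 33.2 × 325) = 139.73 mm.
M_n = C_f(d − h_f/2) + (T − C_f)(d − a_w/2) = 469863 × (840 − 45) + 1281537 × (840 − 69.865) = 373.54 + 986.96 = 1360.50 × 10⁶ N·mm.
M_n = 1360.50 kN·m.

M_n ≈ 1360 kN·m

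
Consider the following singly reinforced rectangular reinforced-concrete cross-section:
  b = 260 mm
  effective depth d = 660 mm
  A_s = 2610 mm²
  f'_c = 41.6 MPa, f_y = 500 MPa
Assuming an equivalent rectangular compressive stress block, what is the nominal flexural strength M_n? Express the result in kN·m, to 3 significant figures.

M_n ≈ 769 kN·m

T = A_s f_y = 2610 × 500 = 1305000 N = 1305 kN.
From C = T: a = T/(0.85 f'_c b) = 1305000/(0.85 × 41.6 × 260) = 141.95 mm.
M_n = T(d − a/2) = 1305 kN × (660 − 70.975) mm = 768.68 kN·m.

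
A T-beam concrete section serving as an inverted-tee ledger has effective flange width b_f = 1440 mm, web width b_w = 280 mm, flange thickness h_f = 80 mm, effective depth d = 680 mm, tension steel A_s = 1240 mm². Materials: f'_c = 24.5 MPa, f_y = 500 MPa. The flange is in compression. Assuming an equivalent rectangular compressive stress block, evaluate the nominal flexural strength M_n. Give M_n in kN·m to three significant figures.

Tension: T = A_s f_y = 1240 × 500 = 620000 N.
Try a within the flange: a = T/(0.85 f'_c b_f) = 620000/(0.85 × 24.5 × 1440) = 20.67 mm.
Since a = 20.67 ≤ h_f = 80 mm, the stress block lies entirely in the flange; analyse as a rectangular beam of width b_f.
M_n = T(d − a/2) = 620000 × (680 − 10.335) = 415.19 × 10⁶ N·mm.
M_n = 415.19 kN·m.

M_n ≈ 415 kN·m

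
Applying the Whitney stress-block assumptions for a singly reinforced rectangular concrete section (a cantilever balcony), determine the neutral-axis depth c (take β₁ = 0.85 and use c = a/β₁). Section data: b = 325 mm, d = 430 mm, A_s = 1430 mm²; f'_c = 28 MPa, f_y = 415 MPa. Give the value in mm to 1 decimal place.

c ≈ 90.3 mm

T = A_s f_y = 1430 × 415 = 593450 N = 593.45 kN.
Setting C = 0.85 f'_c a b equal to T: a = 593450/(0.85 × 28 × 325) = 76.723 mm.
With β₁ = 0.85, c = a/β₁ = 76.723/0.85 = 90.3 mm.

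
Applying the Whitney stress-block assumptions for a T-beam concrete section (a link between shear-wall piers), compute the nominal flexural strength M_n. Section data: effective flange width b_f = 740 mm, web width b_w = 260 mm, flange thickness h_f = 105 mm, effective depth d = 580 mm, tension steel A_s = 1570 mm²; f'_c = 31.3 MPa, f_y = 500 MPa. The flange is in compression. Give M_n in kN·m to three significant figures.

M_n ≈ 440 kN·m

Tension: T = A_s f_y = 1570 × 500 = 785000 N.
Try a within the flange: a = T/(0.85 f'_c b_f) = 785000/(0.85 × 31.3 × 740) = 39.87 mm.
Since a = 39.87 ≤ h_f = 105 mm, the stress block lies entirely in the flange; analyse as a rectangular beam of width b_f.
M_n = T(d − a/2) = 785000 × (580 − 19.935) = 439.65 × 10⁶ N·mm.
M_n = 439.65 kN·m.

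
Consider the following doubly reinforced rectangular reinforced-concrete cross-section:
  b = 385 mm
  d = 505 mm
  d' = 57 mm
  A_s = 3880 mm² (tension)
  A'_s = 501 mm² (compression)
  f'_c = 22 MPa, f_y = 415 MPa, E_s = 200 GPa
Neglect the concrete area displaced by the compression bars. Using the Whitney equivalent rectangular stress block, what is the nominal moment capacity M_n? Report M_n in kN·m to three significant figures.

M_n ≈ 665 kN·m

Assume both tension and compression steel yield.
Net tension couple steel: A_s − A'_s = 3379 mm².
a = (A_s − A'_s) f_y / (0.85 f'_c b) = 1402285/(0.85 × 22 × 385) = 194.78 mm.
c = a/β₁ = 194.78/0.85 = 229.15 mm; ε'_s = 0.003(c − d')/c = 0.0023 ≥ f_y/E_s = 0.0021, so compression steel does yield.
M_n = (A_s − A'_s) f_y (d − a/2) + A'_s f_y (d − d') = [1402285 × (505 − 97.39) + 207915 × (505 − 57)] × 10⁻⁶ = 571.59 + 93.15 = 664.74 kN·m.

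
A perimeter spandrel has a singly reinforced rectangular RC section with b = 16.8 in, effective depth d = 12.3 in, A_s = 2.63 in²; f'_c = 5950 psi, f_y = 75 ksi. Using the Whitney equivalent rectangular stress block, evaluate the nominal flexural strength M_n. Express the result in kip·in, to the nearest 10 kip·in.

M_n ≈ 2200 kip·in

T = A_s f_y = 2.63 × 75 = 197.25 kips.
a = T/(0.85 f'_c b) = 197.25/(0.85 × 5.95 × 16.8) = 2.322 in.
M_n = T(d − a/2) = 197.25 × (12.3 − 1.161) = 2197.2 kip·in.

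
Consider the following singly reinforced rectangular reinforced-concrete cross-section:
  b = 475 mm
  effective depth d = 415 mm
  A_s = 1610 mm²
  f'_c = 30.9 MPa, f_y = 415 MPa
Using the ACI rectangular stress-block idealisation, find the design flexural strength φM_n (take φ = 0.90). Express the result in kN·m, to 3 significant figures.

φM_n ≈ 233 kN·m

T = A_s f_y = 1610 × 415 = 668150 N = 668.15 kN.
From C = T: a = T/(0.85 f'_c b) = 668150/(0.85 × 30.9 × 475) = 53.56 mm.
M_n = T(d − a/2) = 668.15 kN × (415 − 26.78) mm = 259.39 kN·m.
φM_n = 0.90 × 259.39 = 233.45 kN·m.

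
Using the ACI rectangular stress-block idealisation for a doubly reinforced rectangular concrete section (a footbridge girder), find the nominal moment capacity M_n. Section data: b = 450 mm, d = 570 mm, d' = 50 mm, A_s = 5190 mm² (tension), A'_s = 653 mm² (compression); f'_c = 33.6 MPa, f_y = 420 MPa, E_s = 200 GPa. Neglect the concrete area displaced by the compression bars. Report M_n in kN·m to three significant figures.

M_n ≈ 1090 kN·m

Assume both tension and compression steel yield.
Net tension couple steel: A_s − A'_s = 4537 mm².
a = (A_s − A'_s) f_y / (0.85 f'_c b) = 1905540/(0.85 × 33.6 × 450) = 148.27 mm.
c = a/β₁ = 148.27/0.81 = 183.05 mm; ε'_s = 0.003(c − d')/c = 0.0022 ≥ f_y/E_s = 0.0021, so compression steel does yield.
M_n = (A_s − A'_s) f_y (d − a/2) + A'_s f_y (d − d') = [1905540 × (570 − 74.135) + 274260 × (570 − 50)] × 10⁻⁶ = 944.89 + 142.62 = 1087.51 kN·m.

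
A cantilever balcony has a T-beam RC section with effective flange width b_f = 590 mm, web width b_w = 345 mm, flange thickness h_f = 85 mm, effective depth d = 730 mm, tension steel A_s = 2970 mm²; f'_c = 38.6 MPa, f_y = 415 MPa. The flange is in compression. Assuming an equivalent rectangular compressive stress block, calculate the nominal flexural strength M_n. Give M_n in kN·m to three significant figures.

Tension: T = A_s f_y = 2970 × 415 = 1232550 N.
Try a within the flange: a = T/(0.85 f'_c b_f) = 1232550/(0.85 × 38.6 × 590) = 63.67 mm.
Since a = 63.67 ≤ h_f = 85 mm, the stress block lies entirely in the flange; analyse as a rectangular beam of width b_f.
M_n = T(d − a/2) = 1232550 × (730 − 31.835) = 860.52 × 10⁶ N·mm.
M_n = 860.52 kN·m.

M_n ≈ 861 kN·m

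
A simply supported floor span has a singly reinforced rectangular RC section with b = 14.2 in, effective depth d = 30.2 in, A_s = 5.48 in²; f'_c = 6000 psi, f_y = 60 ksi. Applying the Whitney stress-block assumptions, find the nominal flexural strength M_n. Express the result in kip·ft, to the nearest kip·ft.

M_n ≈ 765 kip·ft

T = A_s f_y = 5.48 × 60 = 328.8 kips.
a = T/(0.85 f'_c b) = 328.8/(0.85 × 6 × 14.2) = 4.540 in.
M_n = T(d − a/2) = 328.8 × (30.2 − 2.27) = 9183.4 kip·in = 9183.4/12 = 765.28 kip·ft.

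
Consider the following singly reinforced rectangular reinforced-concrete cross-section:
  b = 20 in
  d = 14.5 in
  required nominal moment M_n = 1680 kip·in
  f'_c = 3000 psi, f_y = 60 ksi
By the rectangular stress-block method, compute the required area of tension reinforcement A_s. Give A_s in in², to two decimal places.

From M_n = 0.85 f'_c a b (d − a/2):
a = d − √(d² − 2M_n/(0.85 f'_c b)) = 14.5 − √(14.5² − 2 × 1680/(0.85 × 3 × 20)) = 2.485 in.
A_s = 0.85 f'_c a b / f_y = 0.85 × 3 × 2.485 × 20 / 60 = 2.112 in².

A_s ≈ 2.11 in²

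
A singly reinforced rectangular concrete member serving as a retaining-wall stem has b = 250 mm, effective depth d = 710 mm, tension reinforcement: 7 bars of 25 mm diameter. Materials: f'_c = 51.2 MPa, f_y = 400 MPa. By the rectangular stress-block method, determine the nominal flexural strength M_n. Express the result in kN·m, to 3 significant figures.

A_s = 7 × 491 = 3437 mm².
T = A_s f_y = 3437 × 400 = 1374800 N = 1374.8 kN.
From C = T: a = T/(0.85 f'_c b) = 1374800/(0.85 × 51.2 × 250) = 126.36 mm.
M_n = T(d − a/2) = 1374.8 kN × (710 − 63.18) mm = 889.25 kN·m.

M_n ≈ 889 kN·m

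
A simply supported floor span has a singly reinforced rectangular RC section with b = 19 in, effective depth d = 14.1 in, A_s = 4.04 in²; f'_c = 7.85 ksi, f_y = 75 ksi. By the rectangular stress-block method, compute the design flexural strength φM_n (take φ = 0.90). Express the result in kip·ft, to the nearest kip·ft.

φM_n ≈ 293 kip·ft

T = A_s f_y = 4.04 × 75 = 303 kips.
a = T/(0.85 f'_c b) = 303/(0.85 × 7.85 × 19) = 2.390 in.
M_n = T(d − a/2) = 303 × (14.1 − 1.195) = 3910.2 kip·in = 3910.2/12 = 325.85 kip·ft.
φM_n = 0.90 × 325.85 = 293.27 kip·ft.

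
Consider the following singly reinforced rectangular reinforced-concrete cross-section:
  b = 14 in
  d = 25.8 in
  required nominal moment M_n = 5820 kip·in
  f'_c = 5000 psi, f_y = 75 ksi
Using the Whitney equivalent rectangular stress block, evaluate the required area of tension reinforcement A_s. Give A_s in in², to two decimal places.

From M_n = 0.85 f'_c a b (d − a/2):
a = d − √(d² − 2M_n/(0.85 f'_c b)) = 25.8 − √(25.8² − 2 × 5820/(0.85 × 5 × 14)) = 4.120 in.
A_s = 0.85 f'_c a b / f_y = 0.85 × 5 × 4.120 × 14 / 75 = 3.269 in².

A_s ≈ 3.27 in²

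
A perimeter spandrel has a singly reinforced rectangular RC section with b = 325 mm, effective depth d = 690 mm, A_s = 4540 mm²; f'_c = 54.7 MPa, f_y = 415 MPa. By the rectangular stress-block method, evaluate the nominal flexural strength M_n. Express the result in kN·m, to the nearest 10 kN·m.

M_n ≈ 1180 kN·m

T = A_s f_y = 4540 × 415 = 1884100 N = 1884.1 kN.
From C = T: a = T/(0.85 f'_c b) = 1884100/(0.85 × 54.7 × 325) = 124.69 mm.
M_n = T(d − a/2) = 1884.1 kN × (690 − 62.345) mm = 1182.56 kN·m.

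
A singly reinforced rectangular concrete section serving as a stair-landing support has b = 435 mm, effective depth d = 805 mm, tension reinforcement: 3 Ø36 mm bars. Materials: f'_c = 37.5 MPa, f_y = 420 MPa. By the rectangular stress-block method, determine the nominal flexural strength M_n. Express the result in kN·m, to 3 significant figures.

A_s = 3 × 1018 = 3054 mm².
T = A_s f_y = 3054 × 420 = 1282680 N = 1282.68 kN.
From C = T: a = T/(0.85 f'_c b) = 1282680/(0.85 × 37.5 × 435) = 92.51 mm.
M_n = T(d − a/2) = 1282.68 kN × (805 − 46.255) mm = 973.23 kN·m.

M_n ≈ 973 kN·m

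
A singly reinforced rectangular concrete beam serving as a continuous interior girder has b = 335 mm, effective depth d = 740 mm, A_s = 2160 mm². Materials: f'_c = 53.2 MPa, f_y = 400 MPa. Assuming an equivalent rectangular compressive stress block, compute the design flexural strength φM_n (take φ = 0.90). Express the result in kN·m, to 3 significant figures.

T = A_s f_y = 2160 × 400 = 864000 N = 864 kN.
From C = T: a = T/(0.85 f'_c b) = 864000/(0.85 × 53.2 × 335) = 57.03 mm.
M_n = T(d − a/2) = 864 kN × (740 − 28.515) mm = 614.72 kN·m.
φM_n = 0.90 × 614.72 = 553.25 kN·m.

φM_n ≈ 553 kN·m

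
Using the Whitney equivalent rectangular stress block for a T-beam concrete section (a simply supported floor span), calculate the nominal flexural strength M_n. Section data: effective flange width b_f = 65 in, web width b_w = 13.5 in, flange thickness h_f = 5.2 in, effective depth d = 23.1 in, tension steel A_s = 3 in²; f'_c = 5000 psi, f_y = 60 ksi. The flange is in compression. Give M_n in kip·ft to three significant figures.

Tension: T = A_s f_y = 3 × 60 = 180 kips.
Try a within the flange: a = T/(0.85 f'_c b_f) = 180/(0.85 × 5 × 65) = 0.652 in.
Since a = 0.652 ≤ h_f = 5.2 in, the stress block lies entirely in the flange; analyse as a rectangular beam of width b_f.
M_n = T(d − a/2) = 180 × (23.1 − 0.326) = 4099.3 kip·in.
M_n = 4099.3/12 = 341.61 kip·ft.

M_n ≈ 342 kip·ft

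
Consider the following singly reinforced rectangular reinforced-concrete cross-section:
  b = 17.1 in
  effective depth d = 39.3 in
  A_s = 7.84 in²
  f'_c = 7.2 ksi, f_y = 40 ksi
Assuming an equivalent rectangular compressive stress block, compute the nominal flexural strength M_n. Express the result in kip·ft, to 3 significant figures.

M_n ≈ 988 kip·ft

T = A_s f_y = 7.84 × 40 = 313.6 kips.
a = T/(0.85 f'_c b) = 313.6/(0.85 × 7.2 × 17.1) = 2.997 in.
M_n = T(d − a/2) = 313.6 × (39.3 − 1.4985) = 11854.6 kip·in = 11854.6/12 = 987.88 kip·ft.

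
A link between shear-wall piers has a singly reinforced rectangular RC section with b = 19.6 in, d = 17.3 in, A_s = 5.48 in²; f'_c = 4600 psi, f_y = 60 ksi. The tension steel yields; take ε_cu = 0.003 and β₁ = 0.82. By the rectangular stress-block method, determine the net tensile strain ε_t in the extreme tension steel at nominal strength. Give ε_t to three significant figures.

ε_t ≈ 0.00692

a = A_s f_y/(0.85 f'_c b) = 4.290 in.
β₁ = 0.82, so c = a/β₁ = 4.290/0.82 = 5.232 in.
From the linear strain diagram with ε_cu = 0.003: ε_t = 0.003 (d − c)/c = 0.003 × (17.3 − 5.232)/5.232 = 0.00692.
Since ε_t ≥ 0.005, the section is tension-controlled.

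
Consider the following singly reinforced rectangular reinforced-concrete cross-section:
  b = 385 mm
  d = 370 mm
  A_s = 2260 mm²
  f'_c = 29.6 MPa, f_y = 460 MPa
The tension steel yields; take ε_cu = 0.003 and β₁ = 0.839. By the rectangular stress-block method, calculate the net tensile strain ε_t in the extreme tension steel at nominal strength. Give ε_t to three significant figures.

a = A_s f_y/(0.85 f'_c b) = 107.32 mm.
β₁ = 0.839, so c = a/β₁ = 107.32/0.839 = 127.91 mm.
From the linear strain diagram with ε_cu = 0.003: ε_t = 0.003 (d − c)/c = 0.003 × (370 − 127.91)/127.91 = 0.00568.
Since ε_t ≥ 0.005, the section is tension-controlled.

ε_t ≈ 0.00568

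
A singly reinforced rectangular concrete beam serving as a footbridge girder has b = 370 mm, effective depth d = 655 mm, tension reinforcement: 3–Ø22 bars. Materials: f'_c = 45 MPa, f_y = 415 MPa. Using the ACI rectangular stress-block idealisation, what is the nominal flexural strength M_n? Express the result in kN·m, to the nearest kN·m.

A_s = 3 × 380 = 1140 mm².
T = A_s f_y = 1140 × 415 = 473100 N = 473.1 kN.
From C = T: a = T/(0.85 f'_c b) = 473100/(0.85 × 45 × 370) = 33.43 mm.
M_n = T(d − a/2) = 473.1 kN × (655 − 16.715) mm = 301.97 kN·m.

M_n ≈ 302 kN·m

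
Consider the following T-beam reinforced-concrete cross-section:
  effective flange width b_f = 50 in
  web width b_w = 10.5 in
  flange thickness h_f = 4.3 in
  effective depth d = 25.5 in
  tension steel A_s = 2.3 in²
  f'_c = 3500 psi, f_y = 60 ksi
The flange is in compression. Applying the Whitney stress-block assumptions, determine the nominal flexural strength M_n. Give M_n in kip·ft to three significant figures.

M_n ≈ 288 kip·ft

Tension: T = A_s f_y = 2.3 × 60 = 138 kips.
Try a within the flange: a = T/(0.85 f'_c b_f) = 138/(0.85 × 3.5 × 50) = 0.928 in.
Since a = 0.928 ≤ h_f = 4.3 in, the stress block lies entirely in the flange; analyse as a rectangular beam of width b_f.
M_n = T(d − a/2) = 138 × (25.5 − 0.464) = 3455.0 kip·in.
M_n = 3455.0/12 = 287.92 kip·ft.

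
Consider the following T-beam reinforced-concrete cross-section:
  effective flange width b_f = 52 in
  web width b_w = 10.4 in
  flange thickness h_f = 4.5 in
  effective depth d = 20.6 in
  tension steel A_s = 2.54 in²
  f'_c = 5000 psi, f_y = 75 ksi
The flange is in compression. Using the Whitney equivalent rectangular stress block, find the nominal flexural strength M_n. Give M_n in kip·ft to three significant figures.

Tension: T = A_s f_y = 2.54 × 75 = 190.5 kips.
Try a within the flange: a = T/(0.85 f'_c b_f) = 190.5/(0.85 × 5 × 52) = 0.862 in.
Since a = 0.862 ≤ h_f = 4.5 in, the stress block lies entirely in the flange; analyse as a rectangular beam of width b_f.
M_n = T(d − a/2) = 190.5 × (20.6 − 0.431) = 3842.2 kip·in.
M_n = 3842.2/12 = 320.18 kip·ft.

M_n ≈ 320 kip·ft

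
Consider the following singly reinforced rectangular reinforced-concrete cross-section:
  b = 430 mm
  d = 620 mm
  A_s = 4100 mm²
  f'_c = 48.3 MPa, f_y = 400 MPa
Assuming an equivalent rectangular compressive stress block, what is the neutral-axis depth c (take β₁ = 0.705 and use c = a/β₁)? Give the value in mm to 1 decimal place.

c ≈ 131.8 mm

T = A_s f_y = 4100 × 400 = 1640000 N = 1640 kN.
Setting C = 0.85 f'_c a b equal to T: a = 1640000/(0.85 × 48.3 × 430) = 92.899 mm.
With β₁ = 0.705, c = a/β₁ = 92.899/0.705 = 131.8 mm.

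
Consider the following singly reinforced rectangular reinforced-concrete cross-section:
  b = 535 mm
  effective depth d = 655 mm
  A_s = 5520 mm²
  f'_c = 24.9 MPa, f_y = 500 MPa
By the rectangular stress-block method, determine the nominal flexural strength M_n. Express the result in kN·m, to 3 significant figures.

M_n ≈ 1470 kN·m

T = A_s f_y = 5520 × 500 = 2760000 N = 2760 kN.
From C = T: a = T/(0.85 f'_c b) = 2760000/(0.85 × 24.9 × 535) = 243.75 mm.
M_n = T(d − a/2) = 2760 kN × (655 − 121.875) mm = 1471.43 kN·m.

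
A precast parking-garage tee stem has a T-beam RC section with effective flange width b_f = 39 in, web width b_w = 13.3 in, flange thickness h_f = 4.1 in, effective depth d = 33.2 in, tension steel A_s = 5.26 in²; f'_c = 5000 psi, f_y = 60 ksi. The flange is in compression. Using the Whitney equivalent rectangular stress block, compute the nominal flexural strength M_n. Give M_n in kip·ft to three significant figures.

Tension: T = A_s f_y = 5.26 × 60 = 315.6 kips.
Try a within the flange: a = T/(0.85 f'_c b_f) = 315.6/(0.85 × 5 × 39) = 1.904 in.
Since a = 1.904 ≤ h_f = 4.1 in, the stress block lies entirely in the flange; analyse as a rectangular beam of width b_f.
M_n = T(d − a/2) = 315.6 × (33.2 − 0.952) = 10177.5 kip·in.
M_n = 10177.5/12 = 848.13 kip·ft.

M_n ≈ 848 kip·ft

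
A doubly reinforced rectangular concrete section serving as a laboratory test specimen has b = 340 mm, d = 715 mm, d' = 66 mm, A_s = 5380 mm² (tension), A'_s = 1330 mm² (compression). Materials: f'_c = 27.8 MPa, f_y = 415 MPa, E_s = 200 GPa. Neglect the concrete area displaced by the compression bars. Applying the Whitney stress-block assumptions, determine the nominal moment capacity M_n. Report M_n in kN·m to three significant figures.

Assume both tension and compression steel yield.
Net tension couple steel: A_s − A'_s = 4050 mm².
a = (A_s − A'_s) f_y / (0.85 f'_c b) = 1680750/(0.85 × 27.8 × 340) = 209.20 mm.
c = a/β₁ = 209.20/0.85 = 246.12 mm; ε'_s = 0.003(c − d')/c = 0.0022 ≥ f_y/E_s = 0.0021, so compression steel does yield.
M_n = (A_s − A'_s) f_y (d − a/2) + A'_s f_y (d − d') = [1680750 × (715 − 104.6) + 551950 × (715 − 66)] × 10⁻⁶ = 1025.93 + 358.22 = 1384.15 kN·m.

M_n ≈ 1380 kN·m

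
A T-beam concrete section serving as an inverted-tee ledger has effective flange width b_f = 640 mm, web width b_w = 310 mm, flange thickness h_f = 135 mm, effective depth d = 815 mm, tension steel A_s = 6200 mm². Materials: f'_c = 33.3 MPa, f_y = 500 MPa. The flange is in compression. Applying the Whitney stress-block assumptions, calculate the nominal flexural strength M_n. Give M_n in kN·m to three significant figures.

M_n ≈ 2250 kN·m

Tension: T = A_s f_y = 6200 × 500 = 3100000 N.
Try a within the flange: a = T/(0.85 f'_c b_f) = 3100000/(0.85 × 33.3 × 640) = 171.13 mm.
a = 171.13 > h_f = 135 mm: the block extends into the web. Split into flange-overhang and web parts.
C_f = 0.85 f'_c (b_f − b_w) h_f = 0.85 × 33.3 × (640 − 310) × 135 = 1260988 N.
Remaining web compression depth: a_w = (T − C_f)/(0.85 f'_c b_w) = (3100000 − 1260988)/(0.85 × 33.3 × 310) = 209.58 mm.
M_n = C_f(d − h_f/2) + (T − C_f)(d − a_w/2) = 1260988 × (815 − 67.5) + 1839012 × (815 − 104.79) = 942.59 + 1306.08 = 2248.67 × 10⁶ N·mm.
M_n = 2248.67 kN·m.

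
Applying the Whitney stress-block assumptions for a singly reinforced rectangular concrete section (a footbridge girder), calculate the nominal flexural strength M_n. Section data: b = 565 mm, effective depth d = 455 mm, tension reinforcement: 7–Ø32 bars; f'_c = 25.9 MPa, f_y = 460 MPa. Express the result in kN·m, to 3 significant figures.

A_s = 7 × 804 = 5628 mm².
T = A_s f_y = 5628 × 460 = 2588880 N = 2588.88 kN.
From C = T: a = T/(0.85 f'_c b) = 2588880/(0.85 × 25.9 × 565) = 208.13 mm.
M_n = T(d − a/2) = 2588.88 kN × (455 − 104.065) mm = 908.53 kN·m.

M_n ≈ 909 kN·m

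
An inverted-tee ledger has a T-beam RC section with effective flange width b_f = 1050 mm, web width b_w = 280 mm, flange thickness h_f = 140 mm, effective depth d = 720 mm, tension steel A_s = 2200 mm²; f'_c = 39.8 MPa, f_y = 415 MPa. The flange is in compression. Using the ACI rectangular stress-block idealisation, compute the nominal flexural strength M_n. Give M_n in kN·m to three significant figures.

Tension: T = A_s f_y = 2200 × 415 = 913000 N.
Try a within the flange: a = T/(0.85 f'_c b_f) = 913000/(0.85 × 39.8 × 1050) = 25.70 mm.
Since a = 25.70 ≤ h_f = 140 mm, the stress block lies entirely in the flange; analyse as a rectangular beam of width b_f.
M_n = T(d − a/2) = 913000 × (720 − 12.85) = 645.63 × 10⁶ N·mm.
M_n = 645.63 kN·m.

M_n ≈ 646 kN·m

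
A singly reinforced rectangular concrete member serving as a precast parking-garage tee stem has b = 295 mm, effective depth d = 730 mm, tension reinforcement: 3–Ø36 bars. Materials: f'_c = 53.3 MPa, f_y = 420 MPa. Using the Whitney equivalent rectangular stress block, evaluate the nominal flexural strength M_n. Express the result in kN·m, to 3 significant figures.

A_s = 3 × 1018 = 3054 mm².
T = A_s f_y = 3054 × 420 = 1282680 N = 1282.68 kN.
From C = T: a = T/(0.85 f'_c b) = 1282680/(0.85 × 53.3 × 295) = 95.97 mm.
M_n = T(d − a/2) = 1282.68 kN × (730 − 47.985) mm = 874.81 kN·m.

M_n ≈ 875 kN·m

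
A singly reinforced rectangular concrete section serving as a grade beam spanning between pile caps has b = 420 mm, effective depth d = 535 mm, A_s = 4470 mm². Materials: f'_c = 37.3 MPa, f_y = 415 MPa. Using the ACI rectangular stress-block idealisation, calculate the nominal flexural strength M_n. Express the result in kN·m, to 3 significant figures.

M_n ≈ 863 kN·m

T = A_s f_y = 4470 × 415 = 1855050 N = 1855.05 kN.
From C = T: a = T/(0.85 f'_c b) = 1855050/(0.85 × 37.3 × 420) = 139.31 mm.
M_n = T(d − a/2) = 1855.05 kN × (535 − 69.655) mm = 863.24 kN·m.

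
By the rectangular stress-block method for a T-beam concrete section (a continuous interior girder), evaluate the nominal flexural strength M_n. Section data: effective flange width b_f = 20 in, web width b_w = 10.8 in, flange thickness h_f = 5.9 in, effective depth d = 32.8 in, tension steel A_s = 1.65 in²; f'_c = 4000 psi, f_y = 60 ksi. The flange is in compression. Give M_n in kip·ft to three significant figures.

M_n ≈ 265 kip·ft

Tension: T = A_s f_y = 1.65 × 60 = 99 kips.
Try a within the flange: a = T/(0.85 f'_c b_f) = 99/(0.85 × 4 × 20) = 1.456 in.
Since a = 1.456 ≤ h_f = 5.9 in, the stress block lies entirely in the flange; analyse as a rectangular beam of width b_f.
M_n = T(d − a/2) = 99 × (32.8 − 0.728) = 3175.1 kip·in.
M_n = 3175.1/12 = 264.59 kip·ft.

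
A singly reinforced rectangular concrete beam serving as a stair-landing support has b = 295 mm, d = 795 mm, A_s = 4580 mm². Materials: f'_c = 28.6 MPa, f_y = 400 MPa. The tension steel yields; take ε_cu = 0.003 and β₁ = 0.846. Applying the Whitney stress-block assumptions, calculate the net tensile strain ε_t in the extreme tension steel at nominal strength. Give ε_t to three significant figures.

ε_t ≈ 0.00490

a = A_s f_y/(0.85 f'_c b) = 255.46 mm.
β₁ = 0.846, so c = a/β₁ = 255.46/0.846 = 301.96 mm.
From the linear strain diagram with ε_cu = 0.003: ε_t = 0.003 (d − c)/c = 0.003 × (795 − 301.96)/301.96 = 0.00490.
ε_t is between 0.004 and 0.005 — transition zone.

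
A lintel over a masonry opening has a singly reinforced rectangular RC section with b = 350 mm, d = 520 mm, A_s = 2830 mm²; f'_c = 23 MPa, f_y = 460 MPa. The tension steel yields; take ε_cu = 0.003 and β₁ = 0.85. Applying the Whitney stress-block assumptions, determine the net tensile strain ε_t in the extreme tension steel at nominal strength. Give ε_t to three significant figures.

ε_t ≈ 0.00397

a = A_s f_y/(0.85 f'_c b) = 190.25 mm.
β₁ = 0.85, so c = a/β₁ = 190.25/0.85 = 223.82 mm.
From the linear strain diagram with ε_cu = 0.003: ε_t = 0.003 (d − c)/c = 0.003 × (520 − 223.82)/223.82 = 0.00397.
ε_t < 0.004 — the section is over-reinforced for flexure under ACI limits.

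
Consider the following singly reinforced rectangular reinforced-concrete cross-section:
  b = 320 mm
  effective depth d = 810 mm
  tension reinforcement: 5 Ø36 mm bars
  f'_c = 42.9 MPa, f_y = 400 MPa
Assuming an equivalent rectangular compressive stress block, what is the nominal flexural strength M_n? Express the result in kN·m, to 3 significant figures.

A_s = 5 × 1018 = 5090 mm².
T = A_s f_y = 5090 × 400 = 2036000 N = 2036 kN.
From C = T: a = T/(0.85 f'_c b) = 2036000/(0.85 × 42.9 × 320) = 174.48 mm.
M_n = T(d − a/2) = 2036 kN × (810 − 87.24) mm = 1471.54 kN·m.

M_n ≈ 1470 kN·m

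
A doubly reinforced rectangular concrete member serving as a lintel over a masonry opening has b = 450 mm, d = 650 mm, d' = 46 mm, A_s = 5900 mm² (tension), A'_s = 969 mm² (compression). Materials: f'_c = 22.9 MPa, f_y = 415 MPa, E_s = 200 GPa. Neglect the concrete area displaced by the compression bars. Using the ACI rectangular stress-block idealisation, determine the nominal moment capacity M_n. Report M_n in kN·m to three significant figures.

Assume both tension and compression steel yield.
Net tension couple steel: A_s − A'_s = 4931 mm².
a = (A_s − A'_s) f_y / (0.85 f'_c b) = 2046365/(0.85 × 22.9 × 450) = 233.62 mm.
c = a/β₁ = 233.62/0.85 = 274.85 mm; ε'_s = 0.003(c − d')/c = 0.0025 ≥ f_y/E_s = 0.0021, so compression steel does yield.
M_n = (A_s − A'_s) f_y (d − a/2) + A'_s f_y (d − d') = [2046365 × (650 − 116.81) + 402135 × (650 − 46)] × 10⁻⁶ = 1091.10 + 242.89 = 1333.99 kN·m.

M_n ≈ 1330 kN·m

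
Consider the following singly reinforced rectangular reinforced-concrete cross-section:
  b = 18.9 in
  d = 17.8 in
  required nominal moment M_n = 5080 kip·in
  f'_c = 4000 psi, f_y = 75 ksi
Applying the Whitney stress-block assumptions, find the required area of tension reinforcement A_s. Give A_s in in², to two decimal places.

From M_n = 0.85 f'_c a b (d − a/2):
a = d − √(d² − 2M_n/(0.85 f'_c b)) = 17.8 − √(17.8² − 2 × 5080/(0.85 × 4 × 18.9)) = 5.201 in.
A_s = 0.85 f'_c a b / f_y = 0.85 × 4 × 5.201 × 18.9 / 75 = 4.456 in².

A_s ≈ 4.46 in²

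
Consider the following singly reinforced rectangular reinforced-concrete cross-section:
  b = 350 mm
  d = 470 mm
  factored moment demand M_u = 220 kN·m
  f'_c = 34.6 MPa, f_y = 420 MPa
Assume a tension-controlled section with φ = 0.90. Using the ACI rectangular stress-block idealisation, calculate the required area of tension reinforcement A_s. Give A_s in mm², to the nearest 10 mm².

M_n = M_u/φ = 220/0.90 = 244.444 kN·m.
With M_n = 0.85 f'_c a b (d − a/2), solve the quadratic for a:
a = d − √(d² − 2M_n/(0.85 f'_c b)) = 470 − √(470² − 2 × 244.444×10⁶/(0.85 × 34.6 × 350)) = 53.58 mm.
A_s = 0.85 f'_c a b / f_y = 0.85 × 34.6 × 53.58 × 350 / 420 = 1313.2 mm².

A_s ≈ 1310 mm²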